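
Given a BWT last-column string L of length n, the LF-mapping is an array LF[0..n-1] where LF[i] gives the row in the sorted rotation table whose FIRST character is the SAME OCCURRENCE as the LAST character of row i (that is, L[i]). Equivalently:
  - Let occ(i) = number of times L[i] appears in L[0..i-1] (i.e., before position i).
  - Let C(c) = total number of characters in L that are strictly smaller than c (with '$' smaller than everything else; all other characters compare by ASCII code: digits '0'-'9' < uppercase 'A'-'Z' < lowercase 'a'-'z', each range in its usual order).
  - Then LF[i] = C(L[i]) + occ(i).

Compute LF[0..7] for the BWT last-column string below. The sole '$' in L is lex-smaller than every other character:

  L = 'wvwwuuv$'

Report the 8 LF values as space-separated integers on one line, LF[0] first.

Answer: 5 3 6 7 1 2 4 0

Derivation:
Char counts: '$':1, 'u':2, 'v':2, 'w':3
C (first-col start): C('$')=0, C('u')=1, C('v')=3, C('w')=5
L[0]='w': occ=0, LF[0]=C('w')+0=5+0=5
L[1]='v': occ=0, LF[1]=C('v')+0=3+0=3
L[2]='w': occ=1, LF[2]=C('w')+1=5+1=6
L[3]='w': occ=2, LF[3]=C('w')+2=5+2=7
L[4]='u': occ=0, LF[4]=C('u')+0=1+0=1
L[5]='u': occ=1, LF[5]=C('u')+1=1+1=2
L[6]='v': occ=1, LF[6]=C('v')+1=3+1=4
L[7]='$': occ=0, LF[7]=C('$')+0=0+0=0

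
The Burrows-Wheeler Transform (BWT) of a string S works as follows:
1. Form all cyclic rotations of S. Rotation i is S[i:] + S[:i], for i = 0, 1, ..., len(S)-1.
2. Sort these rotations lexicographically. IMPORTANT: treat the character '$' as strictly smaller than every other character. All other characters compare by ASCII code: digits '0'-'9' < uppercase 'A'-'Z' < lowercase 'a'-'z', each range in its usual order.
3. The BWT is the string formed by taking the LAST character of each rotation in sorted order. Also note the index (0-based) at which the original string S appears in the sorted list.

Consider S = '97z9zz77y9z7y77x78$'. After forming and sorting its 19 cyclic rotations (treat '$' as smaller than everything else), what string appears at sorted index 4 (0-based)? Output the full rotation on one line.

Answer: 7x78$97z9zz77y9z7y7

Derivation:
All 19 rotations (rotation i = S[i:]+S[:i]):
  rot[0] = 97z9zz77y9z7y77x78$
  rot[1] = 7z9zz77y9z7y77x78$9
  rot[2] = z9zz77y9z7y77x78$97
  rot[3] = 9zz77y9z7y77x78$97z
  rot[4] = zz77y9z7y77x78$97z9
  rot[5] = z77y9z7y77x78$97z9z
  rot[6] = 77y9z7y77x78$97z9zz
  rot[7] = 7y9z7y77x78$97z9zz7
  rot[8] = y9z7y77x78$97z9zz77
  rot[9] = 9z7y77x78$97z9zz77y
  rot[10] = z7y77x78$97z9zz77y9
  rot[11] = 7y77x78$97z9zz77y9z
  rot[12] = y77x78$97z9zz77y9z7
  rot[13] = 77x78$97z9zz77y9z7y
  rot[14] = 7x78$97z9zz77y9z7y7
  rot[15] = x78$97z9zz77y9z7y77
  rot[16] = 78$97z9zz77y9z7y77x
  rot[17] = 8$97z9zz77y9z7y77x7
  rot[18] = $97z9zz77y9z7y77x78
Sorted (with $ < everything):
  sorted[0] = $97z9zz77y9z7y77x78
  sorted[1] = 77x78$97z9zz77y9z7y
  sorted[2] = 77y9z7y77x78$97z9zz
  sorted[3] = 78$97z9zz77y9z7y77x
  sorted[4] = 7x78$97z9zz77y9z7y7
  sorted[5] = 7y77x78$97z9zz77y9z
  sorted[6] = 7y9z7y77x78$97z9zz7
  sorted[7] = 7z9zz77y9z7y77x78$9
  sorted[8] = 8$97z9zz77y9z7y77x7
  sorted[9] = 97z9zz77y9z7y77x78$
  sorted[10] = 9z7y77x78$97z9zz77y
  sorted[11] = 9zz77y9z7y77x78$97z
  sorted[12] = x78$97z9zz77y9z7y77
  sorted[13] = y77x78$97z9zz77y9z7
  sorted[14] = y9z7y77x78$97z9zz77
  sorted[15] = z77y9z7y77x78$97z9z
  sorted[16] = z7y77x78$97z9zz77y9
  sorted[17] = z9zz77y9z7y77x78$97
  sorted[18] = zz77y9z7y77x78$97z9
sorted[4] = 7x78$97z9zz77y9z7y7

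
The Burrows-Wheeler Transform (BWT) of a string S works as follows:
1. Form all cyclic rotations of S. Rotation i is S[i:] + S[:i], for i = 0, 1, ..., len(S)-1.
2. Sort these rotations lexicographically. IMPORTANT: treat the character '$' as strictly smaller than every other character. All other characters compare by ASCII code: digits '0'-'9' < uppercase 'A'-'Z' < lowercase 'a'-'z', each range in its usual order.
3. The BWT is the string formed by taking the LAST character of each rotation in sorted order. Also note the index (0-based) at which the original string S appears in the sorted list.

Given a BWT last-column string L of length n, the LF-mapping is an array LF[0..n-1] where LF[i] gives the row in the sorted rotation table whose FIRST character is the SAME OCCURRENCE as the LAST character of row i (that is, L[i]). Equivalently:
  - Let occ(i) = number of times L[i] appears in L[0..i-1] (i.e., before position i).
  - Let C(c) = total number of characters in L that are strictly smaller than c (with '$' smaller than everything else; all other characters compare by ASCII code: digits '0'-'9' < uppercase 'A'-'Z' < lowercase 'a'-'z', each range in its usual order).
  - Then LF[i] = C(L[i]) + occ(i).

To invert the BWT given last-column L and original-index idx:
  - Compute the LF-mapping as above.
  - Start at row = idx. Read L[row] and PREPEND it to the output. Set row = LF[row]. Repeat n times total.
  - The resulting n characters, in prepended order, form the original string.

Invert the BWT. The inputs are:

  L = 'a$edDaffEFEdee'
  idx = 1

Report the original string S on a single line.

LF mapping: 5 0 9 7 1 6 12 13 2 4 3 8 10 11
Walk LF starting at row 1, prepending L[row]:
  step 1: row=1, L[1]='$', prepend. Next row=LF[1]=0
  step 2: row=0, L[0]='a', prepend. Next row=LF[0]=5
  step 3: row=5, L[5]='a', prepend. Next row=LF[5]=6
  step 4: row=6, L[6]='f', prepend. Next row=LF[6]=12
  step 5: row=12, L[12]='e', prepend. Next row=LF[12]=10
  step 6: row=10, L[10]='E', prepend. Next row=LF[10]=3
  step 7: row=3, L[3]='d', prepend. Next row=LF[3]=7
  step 8: row=7, L[7]='f', prepend. Next row=LF[7]=13
  step 9: row=13, L[13]='e', prepend. Next row=LF[13]=11
  step 10: row=11, L[11]='d', prepend. Next row=LF[11]=8
  step 11: row=8, L[8]='E', prepend. Next row=LF[8]=2
  step 12: row=2, L[2]='e', prepend. Next row=LF[2]=9
  step 13: row=9, L[9]='F', prepend. Next row=LF[9]=4
  step 14: row=4, L[4]='D', prepend. Next row=LF[4]=1
Reversed output: DFeEdefdEefaa$

Answer: DFeEdefdEefaa$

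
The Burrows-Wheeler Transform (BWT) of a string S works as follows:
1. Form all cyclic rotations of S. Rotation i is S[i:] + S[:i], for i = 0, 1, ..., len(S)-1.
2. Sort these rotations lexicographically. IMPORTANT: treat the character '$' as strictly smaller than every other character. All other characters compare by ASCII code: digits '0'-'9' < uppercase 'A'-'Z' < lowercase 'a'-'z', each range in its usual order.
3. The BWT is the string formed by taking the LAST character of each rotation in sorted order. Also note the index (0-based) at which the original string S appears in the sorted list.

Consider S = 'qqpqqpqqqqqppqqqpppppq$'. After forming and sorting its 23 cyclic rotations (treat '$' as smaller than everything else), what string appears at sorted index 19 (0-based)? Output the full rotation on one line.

All 23 rotations (rotation i = S[i:]+S[:i]):
  rot[0] = qqpqqpqqqqqppqqqpppppq$
  rot[1] = qpqqpqqqqqppqqqpppppq$q
  rot[2] = pqqpqqqqqppqqqpppppq$qq
  rot[3] = qqpqqqqqppqqqpppppq$qqp
  rot[4] = qpqqqqqppqqqpppppq$qqpq
  rot[5] = pqqqqqppqqqpppppq$qqpqq
  rot[6] = qqqqqppqqqpppppq$qqpqqp
  rot[7] = qqqqppqqqpppppq$qqpqqpq
  rot[8] = qqqppqqqpppppq$qqpqqpqq
  rot[9] = qqppqqqpppppq$qqpqqpqqq
  rot[10] = qppqqqpppppq$qqpqqpqqqq
  rot[11] = ppqqqpppppq$qqpqqpqqqqq
  rot[12] = pqqqpppppq$qqpqqpqqqqqp
  rot[13] = qqqpppppq$qqpqqpqqqqqpp
  rot[14] = qqpppppq$qqpqqpqqqqqppq
  rot[15] = qpppppq$qqpqqpqqqqqppqq
  rot[16] = pppppq$qqpqqpqqqqqppqqq
  rot[17] = ppppq$qqpqqpqqqqqppqqqp
  rot[18] = pppq$qqpqqpqqqqqppqqqpp
  rot[19] = ppq$qqpqqpqqqqqppqqqppp
  rot[20] = pq$qqpqqpqqqqqppqqqpppp
  rot[21] = q$qqpqqpqqqqqppqqqppppp
  rot[22] = $qqpqqpqqqqqppqqqpppppq
Sorted (with $ < everything):
  sorted[0] = $qqpqqpqqqqqppqqqpppppq
  sorted[1] = pppppq$qqpqqpqqqqqppqqq
  sorted[2] = ppppq$qqpqqpqqqqqppqqqp
  sorted[3] = pppq$qqpqqpqqqqqppqqqpp
  sorted[4] = ppq$qqpqqpqqqqqppqqqppp
  sorted[5] = ppqqqpppppq$qqpqqpqqqqq
  sorted[6] = pq$qqpqqpqqqqqppqqqpppp
  sorted[7] = pqqpqqqqqppqqqpppppq$qq
  sorted[8] = pqqqpppppq$qqpqqpqqqqqp
  sorted[9] = pqqqqqppqqqpppppq$qqpqq
  sorted[10] = q$qqpqqpqqqqqppqqqppppp
  sorted[11] = qpppppq$qqpqqpqqqqqppqq
  sorted[12] = qppqqqpppppq$qqpqqpqqqq
  sorted[13] = qpqqpqqqqqppqqqpppppq$q
  sorted[14] = qpqqqqqppqqqpppppq$qqpq
  sorted[15] = qqpppppq$qqpqqpqqqqqppq
  sorted[16] = qqppqqqpppppq$qqpqqpqqq
  sorted[17] = qqpqqpqqqqqppqqqpppppq$
  sorted[18] = qqpqqqqqppqqqpppppq$qqp
  sorted[19] = qqqpppppq$qqpqqpqqqqqpp
  sorted[20] = qqqppqqqpppppq$qqpqqpqq
  sorted[21] = qqqqppqqqpppppq$qqpqqpq
  sorted[22] = qqqqqppqqqpppppq$qqpqqp
sorted[19] = qqqpppppq$qqpqqpqqqqqpp

Answer: qqqpppppq$qqpqqpqqqqqpp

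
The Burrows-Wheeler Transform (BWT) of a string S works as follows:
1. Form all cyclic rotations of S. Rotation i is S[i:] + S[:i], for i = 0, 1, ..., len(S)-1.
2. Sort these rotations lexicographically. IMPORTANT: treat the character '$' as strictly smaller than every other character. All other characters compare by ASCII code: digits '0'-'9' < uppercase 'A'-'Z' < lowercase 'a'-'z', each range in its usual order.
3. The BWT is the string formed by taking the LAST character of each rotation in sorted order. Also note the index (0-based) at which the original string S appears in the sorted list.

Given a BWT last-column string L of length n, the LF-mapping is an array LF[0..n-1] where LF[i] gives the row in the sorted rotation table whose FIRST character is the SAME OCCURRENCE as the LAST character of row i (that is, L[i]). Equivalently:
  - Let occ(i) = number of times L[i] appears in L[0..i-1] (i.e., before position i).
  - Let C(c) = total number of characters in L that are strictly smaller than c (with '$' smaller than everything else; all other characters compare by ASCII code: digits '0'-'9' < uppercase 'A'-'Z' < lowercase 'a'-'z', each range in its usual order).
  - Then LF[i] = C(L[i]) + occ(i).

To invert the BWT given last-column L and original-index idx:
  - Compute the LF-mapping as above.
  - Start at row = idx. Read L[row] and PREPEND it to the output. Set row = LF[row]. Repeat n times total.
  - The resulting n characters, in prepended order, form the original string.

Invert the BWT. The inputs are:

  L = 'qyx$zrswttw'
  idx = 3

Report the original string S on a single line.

Answer: swwztxrtyq$

Derivation:
LF mapping: 1 9 8 0 10 2 3 6 4 5 7
Walk LF starting at row 3, prepending L[row]:
  step 1: row=3, L[3]='$', prepend. Next row=LF[3]=0
  step 2: row=0, L[0]='q', prepend. Next row=LF[0]=1
  step 3: row=1, L[1]='y', prepend. Next row=LF[1]=9
  step 4: row=9, L[9]='t', prepend. Next row=LF[9]=5
  step 5: row=5, L[5]='r', prepend. Next row=LF[5]=2
  step 6: row=2, L[2]='x', prepend. Next row=LF[2]=8
  step 7: row=8, L[8]='t', prepend. Next row=LF[8]=4
  step 8: row=4, L[4]='z', prepend. Next row=LF[4]=10
  step 9: row=10, L[10]='w', prepend. Next row=LF[10]=7
  step 10: row=7, L[7]='w', prepend. Next row=LF[7]=6
  step 11: row=6, L[6]='s', prepend. Next row=LF[6]=3
Reversed output: swwztxrtyq$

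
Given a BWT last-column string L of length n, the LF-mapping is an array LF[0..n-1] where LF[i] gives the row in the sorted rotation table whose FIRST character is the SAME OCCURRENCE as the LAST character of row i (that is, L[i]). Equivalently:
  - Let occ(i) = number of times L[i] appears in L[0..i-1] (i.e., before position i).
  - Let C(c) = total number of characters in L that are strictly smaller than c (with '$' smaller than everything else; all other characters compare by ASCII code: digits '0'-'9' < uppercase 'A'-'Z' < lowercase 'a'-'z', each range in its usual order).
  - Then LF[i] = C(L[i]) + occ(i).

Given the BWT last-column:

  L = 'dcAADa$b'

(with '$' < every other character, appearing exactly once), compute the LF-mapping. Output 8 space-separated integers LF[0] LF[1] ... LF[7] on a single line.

Char counts: '$':1, 'A':2, 'D':1, 'a':1, 'b':1, 'c':1, 'd':1
C (first-col start): C('$')=0, C('A')=1, C('D')=3, C('a')=4, C('b')=5, C('c')=6, C('d')=7
L[0]='d': occ=0, LF[0]=C('d')+0=7+0=7
L[1]='c': occ=0, LF[1]=C('c')+0=6+0=6
L[2]='A': occ=0, LF[2]=C('A')+0=1+0=1
L[3]='A': occ=1, LF[3]=C('A')+1=1+1=2
L[4]='D': occ=0, LF[4]=C('D')+0=3+0=3
L[5]='a': occ=0, LF[5]=C('a')+0=4+0=4
L[6]='$': occ=0, LF[6]=C('$')+0=0+0=0
L[7]='b': occ=0, LF[7]=C('b')+0=5+0=5

Answer: 7 6 1 2 3 4 0 5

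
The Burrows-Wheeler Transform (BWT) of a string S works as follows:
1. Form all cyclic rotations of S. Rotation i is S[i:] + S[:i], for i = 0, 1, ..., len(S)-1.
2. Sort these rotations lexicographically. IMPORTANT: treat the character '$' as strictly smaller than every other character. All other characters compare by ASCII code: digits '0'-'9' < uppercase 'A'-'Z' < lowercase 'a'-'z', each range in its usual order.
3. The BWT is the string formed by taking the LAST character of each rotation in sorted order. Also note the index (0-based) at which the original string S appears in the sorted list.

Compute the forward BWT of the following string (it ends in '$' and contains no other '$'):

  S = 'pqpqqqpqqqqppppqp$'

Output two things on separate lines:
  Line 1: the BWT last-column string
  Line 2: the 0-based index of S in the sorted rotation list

All 18 rotations (rotation i = S[i:]+S[:i]):
  rot[0] = pqpqqqpqqqqppppqp$
  rot[1] = qpqqqpqqqqppppqp$p
  rot[2] = pqqqpqqqqppppqp$pq
  rot[3] = qqqpqqqqppppqp$pqp
  rot[4] = qqpqqqqppppqp$pqpq
  rot[5] = qpqqqqppppqp$pqpqq
  rot[6] = pqqqqppppqp$pqpqqq
  rot[7] = qqqqppppqp$pqpqqqp
  rot[8] = qqqppppqp$pqpqqqpq
  rot[9] = qqppppqp$pqpqqqpqq
  rot[10] = qppppqp$pqpqqqpqqq
  rot[11] = ppppqp$pqpqqqpqqqq
  rot[12] = pppqp$pqpqqqpqqqqp
  rot[13] = ppqp$pqpqqqpqqqqpp
  rot[14] = pqp$pqpqqqpqqqqppp
  rot[15] = qp$pqpqqqpqqqqpppp
  rot[16] = p$pqpqqqpqqqqppppq
  rot[17] = $pqpqqqpqqqqppppqp
Sorted (with $ < everything):
  sorted[0] = $pqpqqqpqqqqppppqp  (last char: 'p')
  sorted[1] = p$pqpqqqpqqqqppppq  (last char: 'q')
  sorted[2] = ppppqp$pqpqqqpqqqq  (last char: 'q')
  sorted[3] = pppqp$pqpqqqpqqqqp  (last char: 'p')
  sorted[4] = ppqp$pqpqqqpqqqqpp  (last char: 'p')
  sorted[5] = pqp$pqpqqqpqqqqppp  (last char: 'p')
  sorted[6] = pqpqqqpqqqqppppqp$  (last char: '$')
  sorted[7] = pqqqpqqqqppppqp$pq  (last char: 'q')
  sorted[8] = pqqqqppppqp$pqpqqq  (last char: 'q')
  sorted[9] = qp$pqpqqqpqqqqpppp  (last char: 'p')
  sorted[10] = qppppqp$pqpqqqpqqq  (last char: 'q')
  sorted[11] = qpqqqpqqqqppppqp$p  (last char: 'p')
  sorted[12] = qpqqqqppppqp$pqpqq  (last char: 'q')
  sorted[13] = qqppppqp$pqpqqqpqq  (last char: 'q')
  sorted[14] = qqpqqqqppppqp$pqpq  (last char: 'q')
  sorted[15] = qqqppppqp$pqpqqqpq  (last char: 'q')
  sorted[16] = qqqpqqqqppppqp$pqp  (last char: 'p')
  sorted[17] = qqqqppppqp$pqpqqqp  (last char: 'p')
Last column: pqqppp$qqpqpqqqqpp
Original string S is at sorted index 6

Answer: pqqppp$qqpqpqqqqpp
6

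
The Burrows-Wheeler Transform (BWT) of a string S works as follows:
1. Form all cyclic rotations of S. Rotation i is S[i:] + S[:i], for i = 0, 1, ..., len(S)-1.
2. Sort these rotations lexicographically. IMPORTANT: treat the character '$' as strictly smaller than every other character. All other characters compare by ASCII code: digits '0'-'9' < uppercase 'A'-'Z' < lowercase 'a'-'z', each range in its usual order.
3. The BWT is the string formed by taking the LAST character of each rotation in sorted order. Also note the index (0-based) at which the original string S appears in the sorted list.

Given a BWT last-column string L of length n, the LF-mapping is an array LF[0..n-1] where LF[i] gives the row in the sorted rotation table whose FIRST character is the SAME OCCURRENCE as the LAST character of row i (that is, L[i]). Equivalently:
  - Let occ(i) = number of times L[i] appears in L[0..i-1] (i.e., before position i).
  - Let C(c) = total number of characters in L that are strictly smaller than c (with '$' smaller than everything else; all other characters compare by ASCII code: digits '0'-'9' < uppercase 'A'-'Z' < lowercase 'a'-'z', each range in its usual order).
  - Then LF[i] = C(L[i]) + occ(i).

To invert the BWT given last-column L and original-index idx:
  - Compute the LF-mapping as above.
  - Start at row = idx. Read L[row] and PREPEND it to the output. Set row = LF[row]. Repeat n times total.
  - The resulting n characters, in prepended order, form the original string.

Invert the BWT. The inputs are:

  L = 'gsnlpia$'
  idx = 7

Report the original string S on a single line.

Answer: sapling$

Derivation:
LF mapping: 2 7 5 4 6 3 1 0
Walk LF starting at row 7, prepending L[row]:
  step 1: row=7, L[7]='$', prepend. Next row=LF[7]=0
  step 2: row=0, L[0]='g', prepend. Next row=LF[0]=2
  step 3: row=2, L[2]='n', prepend. Next row=LF[2]=5
  step 4: row=5, L[5]='i', prepend. Next row=LF[5]=3
  step 5: row=3, L[3]='l', prepend. Next row=LF[3]=4
  step 6: row=4, L[4]='p', prepend. Next row=LF[4]=6
  step 7: row=6, L[6]='a', prepend. Next row=LF[6]=1
  step 8: row=1, L[1]='s', prepend. Next row=LF[1]=7
Reversed output: sapling$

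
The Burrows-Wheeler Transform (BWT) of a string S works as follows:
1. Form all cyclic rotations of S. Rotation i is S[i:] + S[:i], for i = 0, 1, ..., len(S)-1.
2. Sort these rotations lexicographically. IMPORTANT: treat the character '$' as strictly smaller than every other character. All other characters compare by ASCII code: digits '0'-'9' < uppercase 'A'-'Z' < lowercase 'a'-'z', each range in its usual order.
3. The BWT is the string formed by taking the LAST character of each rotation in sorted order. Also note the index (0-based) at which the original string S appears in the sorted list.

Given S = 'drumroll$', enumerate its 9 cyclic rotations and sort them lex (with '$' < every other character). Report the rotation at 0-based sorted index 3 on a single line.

All 9 rotations (rotation i = S[i:]+S[:i]):
  rot[0] = drumroll$
  rot[1] = rumroll$d
  rot[2] = umroll$dr
  rot[3] = mroll$dru
  rot[4] = roll$drum
  rot[5] = oll$drumr
  rot[6] = ll$drumro
  rot[7] = l$drumrol
  rot[8] = $drumroll
Sorted (with $ < everything):
  sorted[0] = $drumroll
  sorted[1] = drumroll$
  sorted[2] = l$drumrol
  sorted[3] = ll$drumro
  sorted[4] = mroll$dru
  sorted[5] = oll$drumr
  sorted[6] = roll$drum
  sorted[7] = rumroll$d
  sorted[8] = umroll$dr
sorted[3] = ll$drumro

Answer: ll$drumro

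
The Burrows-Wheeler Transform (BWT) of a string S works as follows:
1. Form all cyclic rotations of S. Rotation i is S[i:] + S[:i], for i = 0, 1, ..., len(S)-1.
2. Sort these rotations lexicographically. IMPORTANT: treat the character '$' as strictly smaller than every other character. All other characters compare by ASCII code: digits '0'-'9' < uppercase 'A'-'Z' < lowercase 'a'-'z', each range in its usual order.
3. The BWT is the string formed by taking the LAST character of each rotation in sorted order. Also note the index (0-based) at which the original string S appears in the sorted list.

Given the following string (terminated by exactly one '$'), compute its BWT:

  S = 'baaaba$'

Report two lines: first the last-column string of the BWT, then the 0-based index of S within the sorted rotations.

All 7 rotations (rotation i = S[i:]+S[:i]):
  rot[0] = baaaba$
  rot[1] = aaaba$b
  rot[2] = aaba$ba
  rot[3] = aba$baa
  rot[4] = ba$baaa
  rot[5] = a$baaab
  rot[6] = $baaaba
Sorted (with $ < everything):
  sorted[0] = $baaaba  (last char: 'a')
  sorted[1] = a$baaab  (last char: 'b')
  sorted[2] = aaaba$b  (last char: 'b')
  sorted[3] = aaba$ba  (last char: 'a')
  sorted[4] = aba$baa  (last char: 'a')
  sorted[5] = ba$baaa  (last char: 'a')
  sorted[6] = baaaba$  (last char: '$')
Last column: abbaaa$
Original string S is at sorted index 6

Answer: abbaaa$
6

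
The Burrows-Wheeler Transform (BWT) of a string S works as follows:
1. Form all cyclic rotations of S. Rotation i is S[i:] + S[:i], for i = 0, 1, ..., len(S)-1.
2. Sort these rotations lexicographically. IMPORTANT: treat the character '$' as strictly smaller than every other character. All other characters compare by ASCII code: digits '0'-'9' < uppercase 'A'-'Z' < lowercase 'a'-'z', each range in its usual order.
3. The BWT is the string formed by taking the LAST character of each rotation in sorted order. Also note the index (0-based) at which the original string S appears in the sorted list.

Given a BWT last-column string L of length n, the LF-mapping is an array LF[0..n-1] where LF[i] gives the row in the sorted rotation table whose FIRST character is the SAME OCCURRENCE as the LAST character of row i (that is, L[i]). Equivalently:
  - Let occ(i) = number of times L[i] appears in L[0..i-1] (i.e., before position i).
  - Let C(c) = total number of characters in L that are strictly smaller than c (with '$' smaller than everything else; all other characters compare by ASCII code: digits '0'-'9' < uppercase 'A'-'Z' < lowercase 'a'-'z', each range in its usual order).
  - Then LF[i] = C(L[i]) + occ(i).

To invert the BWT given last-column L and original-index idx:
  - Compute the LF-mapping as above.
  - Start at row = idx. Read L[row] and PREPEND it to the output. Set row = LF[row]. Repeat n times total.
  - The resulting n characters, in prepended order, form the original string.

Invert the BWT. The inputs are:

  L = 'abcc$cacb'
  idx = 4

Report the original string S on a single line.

LF mapping: 1 3 5 6 0 7 2 8 4
Walk LF starting at row 4, prepending L[row]:
  step 1: row=4, L[4]='$', prepend. Next row=LF[4]=0
  step 2: row=0, L[0]='a', prepend. Next row=LF[0]=1
  step 3: row=1, L[1]='b', prepend. Next row=LF[1]=3
  step 4: row=3, L[3]='c', prepend. Next row=LF[3]=6
  step 5: row=6, L[6]='a', prepend. Next row=LF[6]=2
  step 6: row=2, L[2]='c', prepend. Next row=LF[2]=5
  step 7: row=5, L[5]='c', prepend. Next row=LF[5]=7
  step 8: row=7, L[7]='c', prepend. Next row=LF[7]=8
  step 9: row=8, L[8]='b', prepend. Next row=LF[8]=4
Reversed output: bcccacba$

Answer: bcccacba$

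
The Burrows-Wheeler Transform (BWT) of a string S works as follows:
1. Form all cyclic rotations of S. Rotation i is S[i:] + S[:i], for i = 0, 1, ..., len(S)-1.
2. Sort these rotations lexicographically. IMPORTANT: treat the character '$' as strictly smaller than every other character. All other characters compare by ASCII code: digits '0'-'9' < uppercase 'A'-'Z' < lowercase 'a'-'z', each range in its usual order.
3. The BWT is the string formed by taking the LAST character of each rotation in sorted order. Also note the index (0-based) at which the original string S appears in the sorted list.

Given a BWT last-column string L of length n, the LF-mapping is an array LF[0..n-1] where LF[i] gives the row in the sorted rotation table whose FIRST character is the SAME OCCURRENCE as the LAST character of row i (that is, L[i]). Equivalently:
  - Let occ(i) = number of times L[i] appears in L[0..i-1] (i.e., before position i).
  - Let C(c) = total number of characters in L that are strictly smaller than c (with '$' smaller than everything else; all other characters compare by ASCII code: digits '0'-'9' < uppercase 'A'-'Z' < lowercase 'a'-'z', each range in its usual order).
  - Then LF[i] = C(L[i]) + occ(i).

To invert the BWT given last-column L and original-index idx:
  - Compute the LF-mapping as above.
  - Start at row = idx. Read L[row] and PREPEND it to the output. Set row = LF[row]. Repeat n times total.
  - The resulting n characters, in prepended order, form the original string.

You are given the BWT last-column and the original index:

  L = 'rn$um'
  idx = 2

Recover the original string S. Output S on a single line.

Answer: nmur$

Derivation:
LF mapping: 3 2 0 4 1
Walk LF starting at row 2, prepending L[row]:
  step 1: row=2, L[2]='$', prepend. Next row=LF[2]=0
  step 2: row=0, L[0]='r', prepend. Next row=LF[0]=3
  step 3: row=3, L[3]='u', prepend. Next row=LF[3]=4
  step 4: row=4, L[4]='m', prepend. Next row=LF[4]=1
  step 5: row=1, L[1]='n', prepend. Next row=LF[1]=2
Reversed output: nmur$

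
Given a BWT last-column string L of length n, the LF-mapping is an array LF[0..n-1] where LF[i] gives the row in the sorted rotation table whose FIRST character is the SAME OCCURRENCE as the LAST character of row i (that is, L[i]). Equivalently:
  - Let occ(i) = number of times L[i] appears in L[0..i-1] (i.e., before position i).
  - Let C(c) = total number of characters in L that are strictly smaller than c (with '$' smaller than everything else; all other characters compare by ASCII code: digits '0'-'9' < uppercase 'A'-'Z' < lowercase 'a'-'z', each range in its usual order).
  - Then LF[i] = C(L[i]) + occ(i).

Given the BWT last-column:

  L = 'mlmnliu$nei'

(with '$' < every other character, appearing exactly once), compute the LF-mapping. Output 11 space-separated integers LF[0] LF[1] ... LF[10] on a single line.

Answer: 6 4 7 8 5 2 10 0 9 1 3

Derivation:
Char counts: '$':1, 'e':1, 'i':2, 'l':2, 'm':2, 'n':2, 'u':1
C (first-col start): C('$')=0, C('e')=1, C('i')=2, C('l')=4, C('m')=6, C('n')=8, C('u')=10
L[0]='m': occ=0, LF[0]=C('m')+0=6+0=6
L[1]='l': occ=0, LF[1]=C('l')+0=4+0=4
L[2]='m': occ=1, LF[2]=C('m')+1=6+1=7
L[3]='n': occ=0, LF[3]=C('n')+0=8+0=8
L[4]='l': occ=1, LF[4]=C('l')+1=4+1=5
L[5]='i': occ=0, LF[5]=C('i')+0=2+0=2
L[6]='u': occ=0, LF[6]=C('u')+0=10+0=10
L[7]='$': occ=0, LF[7]=C('$')+0=0+0=0
L[8]='n': occ=1, LF[8]=C('n')+1=8+1=9
L[9]='e': occ=0, LF[9]=C('e')+0=1+0=1
L[10]='i': occ=1, LF[10]=C('i')+1=2+1=3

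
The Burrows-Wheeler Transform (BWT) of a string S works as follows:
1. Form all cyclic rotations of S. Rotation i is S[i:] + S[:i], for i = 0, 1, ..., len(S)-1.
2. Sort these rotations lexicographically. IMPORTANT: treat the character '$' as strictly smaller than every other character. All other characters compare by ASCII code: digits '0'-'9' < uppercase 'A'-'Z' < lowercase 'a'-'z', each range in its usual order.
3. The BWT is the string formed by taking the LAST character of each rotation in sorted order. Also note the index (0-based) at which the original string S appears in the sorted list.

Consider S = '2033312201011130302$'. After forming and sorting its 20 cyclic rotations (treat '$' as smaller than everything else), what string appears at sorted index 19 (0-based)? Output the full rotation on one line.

All 20 rotations (rotation i = S[i:]+S[:i]):
  rot[0] = 2033312201011130302$
  rot[1] = 033312201011130302$2
  rot[2] = 33312201011130302$20
  rot[3] = 3312201011130302$203
  rot[4] = 312201011130302$2033
  rot[5] = 12201011130302$20333
  rot[6] = 2201011130302$203331
  rot[7] = 201011130302$2033312
  rot[8] = 01011130302$20333122
  rot[9] = 1011130302$203331220
  rot[10] = 011130302$2033312201
  rot[11] = 11130302$20333122010
  rot[12] = 1130302$203331220101
  rot[13] = 130302$2033312201011
  rot[14] = 30302$20333122010111
  rot[15] = 0302$203331220101113
  rot[16] = 302$2033312201011130
  rot[17] = 02$20333122010111303
  rot[18] = 2$203331220101113030
  rot[19] = $2033312201011130302
Sorted (with $ < everything):
  sorted[0] = $2033312201011130302
  sorted[1] = 01011130302$20333122
  sorted[2] = 011130302$2033312201
  sorted[3] = 02$20333122010111303
  sorted[4] = 0302$203331220101113
  sorted[5] = 033312201011130302$2
  sorted[6] = 1011130302$203331220
  sorted[7] = 11130302$20333122010
  sorted[8] = 1130302$203331220101
  sorted[9] = 12201011130302$20333
  sorted[10] = 130302$2033312201011
  sorted[11] = 2$203331220101113030
  sorted[12] = 201011130302$2033312
  sorted[13] = 2033312201011130302$
  sorted[14] = 2201011130302$203331
  sorted[15] = 302$2033312201011130
  sorted[16] = 30302$20333122010111
  sorted[17] = 312201011130302$2033
  sorted[18] = 3312201011130302$203
  sorted[19] = 33312201011130302$20
sorted[19] = 33312201011130302$20

Answer: 33312201011130302$20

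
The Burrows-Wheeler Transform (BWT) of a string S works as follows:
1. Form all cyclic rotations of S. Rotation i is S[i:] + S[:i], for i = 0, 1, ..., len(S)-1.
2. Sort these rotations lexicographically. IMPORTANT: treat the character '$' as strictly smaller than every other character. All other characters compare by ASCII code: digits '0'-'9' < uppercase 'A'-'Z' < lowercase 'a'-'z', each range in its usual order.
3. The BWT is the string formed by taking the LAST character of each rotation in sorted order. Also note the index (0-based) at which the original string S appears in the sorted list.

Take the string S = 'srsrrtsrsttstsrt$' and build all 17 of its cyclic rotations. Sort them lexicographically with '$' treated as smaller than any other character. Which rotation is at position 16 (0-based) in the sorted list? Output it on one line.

Answer: ttstsrt$srsrrtsrs

Derivation:
All 17 rotations (rotation i = S[i:]+S[:i]):
  rot[0] = srsrrtsrsttstsrt$
  rot[1] = rsrrtsrsttstsrt$s
  rot[2] = srrtsrsttstsrt$sr
  rot[3] = rrtsrsttstsrt$srs
  rot[4] = rtsrsttstsrt$srsr
  rot[5] = tsrsttstsrt$srsrr
  rot[6] = srsttstsrt$srsrrt
  rot[7] = rsttstsrt$srsrrts
  rot[8] = sttstsrt$srsrrtsr
  rot[9] = ttstsrt$srsrrtsrs
  rot[10] = tstsrt$srsrrtsrst
  rot[11] = stsrt$srsrrtsrstt
  rot[12] = tsrt$srsrrtsrstts
  rot[13] = srt$srsrrtsrsttst
  rot[14] = rt$srsrrtsrsttsts
  rot[15] = t$srsrrtsrsttstsr
  rot[16] = $srsrrtsrsttstsrt
Sorted (with $ < everything):
  sorted[0] = $srsrrtsrsttstsrt
  sorted[1] = rrtsrsttstsrt$srs
  sorted[2] = rsrrtsrsttstsrt$s
  sorted[3] = rsttstsrt$srsrrts
  sorted[4] = rt$srsrrtsrsttsts
  sorted[5] = rtsrsttstsrt$srsr
  sorted[6] = srrtsrsttstsrt$sr
  sorted[7] = srsrrtsrsttstsrt$
  sorted[8] = srsttstsrt$srsrrt
  sorted[9] = srt$srsrrtsrsttst
  sorted[10] = stsrt$srsrrtsrstt
  sorted[11] = sttstsrt$srsrrtsr
  sorted[12] = t$srsrrtsrsttstsr
  sorted[13] = tsrsttstsrt$srsrr
  sorted[14] = tsrt$srsrrtsrstts
  sorted[15] = tstsrt$srsrrtsrst
  sorted[16] = ttstsrt$srsrrtsrs
sorted[16] = ttstsrt$srsrrtsrs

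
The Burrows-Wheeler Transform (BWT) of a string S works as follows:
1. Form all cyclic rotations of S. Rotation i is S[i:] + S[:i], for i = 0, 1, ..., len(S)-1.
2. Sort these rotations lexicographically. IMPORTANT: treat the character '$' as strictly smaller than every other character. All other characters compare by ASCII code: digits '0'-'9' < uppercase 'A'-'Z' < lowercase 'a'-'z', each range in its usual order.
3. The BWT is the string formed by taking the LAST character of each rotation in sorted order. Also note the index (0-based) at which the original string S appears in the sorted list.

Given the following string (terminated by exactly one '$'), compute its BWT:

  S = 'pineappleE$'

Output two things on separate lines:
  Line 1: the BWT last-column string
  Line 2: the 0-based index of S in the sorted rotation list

All 11 rotations (rotation i = S[i:]+S[:i]):
  rot[0] = pineappleE$
  rot[1] = ineappleE$p
  rot[2] = neappleE$pi
  rot[3] = eappleE$pin
  rot[4] = appleE$pine
  rot[5] = ppleE$pinea
  rot[6] = pleE$pineap
  rot[7] = leE$pineapp
  rot[8] = eE$pineappl
  rot[9] = E$pineapple
  rot[10] = $pineappleE
Sorted (with $ < everything):
  sorted[0] = $pineappleE  (last char: 'E')
  sorted[1] = E$pineapple  (last char: 'e')
  sorted[2] = appleE$pine  (last char: 'e')
  sorted[3] = eE$pineappl  (last char: 'l')
  sorted[4] = eappleE$pin  (last char: 'n')
  sorted[5] = ineappleE$p  (last char: 'p')
  sorted[6] = leE$pineapp  (last char: 'p')
  sorted[7] = neappleE$pi  (last char: 'i')
  sorted[8] = pineappleE$  (last char: '$')
  sorted[9] = pleE$pineap  (last char: 'p')
  sorted[10] = ppleE$pinea  (last char: 'a')
Last column: Eeelnppi$pa
Original string S is at sorted index 8

Answer: Eeelnppi$pa
8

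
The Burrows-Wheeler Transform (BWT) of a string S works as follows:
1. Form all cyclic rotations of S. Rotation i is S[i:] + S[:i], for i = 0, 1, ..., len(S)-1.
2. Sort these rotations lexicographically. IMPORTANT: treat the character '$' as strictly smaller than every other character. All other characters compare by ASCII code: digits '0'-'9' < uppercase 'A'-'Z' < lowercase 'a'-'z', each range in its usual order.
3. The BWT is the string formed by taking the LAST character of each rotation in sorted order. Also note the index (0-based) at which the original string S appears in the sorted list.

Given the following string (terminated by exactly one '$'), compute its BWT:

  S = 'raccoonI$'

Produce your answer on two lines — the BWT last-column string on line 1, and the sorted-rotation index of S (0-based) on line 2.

Answer: Inracooc$
8

Derivation:
All 9 rotations (rotation i = S[i:]+S[:i]):
  rot[0] = raccoonI$
  rot[1] = accoonI$r
  rot[2] = ccoonI$ra
  rot[3] = coonI$rac
  rot[4] = oonI$racc
  rot[5] = onI$racco
  rot[6] = nI$raccoo
  rot[7] = I$raccoon
  rot[8] = $raccoonI
Sorted (with $ < everything):
  sorted[0] = $raccoonI  (last char: 'I')
  sorted[1] = I$raccoon  (last char: 'n')
  sorted[2] = accoonI$r  (last char: 'r')
  sorted[3] = ccoonI$ra  (last char: 'a')
  sorted[4] = coonI$rac  (last char: 'c')
  sorted[5] = nI$raccoo  (last char: 'o')
  sorted[6] = onI$racco  (last char: 'o')
  sorted[7] = oonI$racc  (last char: 'c')
  sorted[8] = raccoonI$  (last char: '$')
Last column: Inracooc$
Original string S is at sorted index 8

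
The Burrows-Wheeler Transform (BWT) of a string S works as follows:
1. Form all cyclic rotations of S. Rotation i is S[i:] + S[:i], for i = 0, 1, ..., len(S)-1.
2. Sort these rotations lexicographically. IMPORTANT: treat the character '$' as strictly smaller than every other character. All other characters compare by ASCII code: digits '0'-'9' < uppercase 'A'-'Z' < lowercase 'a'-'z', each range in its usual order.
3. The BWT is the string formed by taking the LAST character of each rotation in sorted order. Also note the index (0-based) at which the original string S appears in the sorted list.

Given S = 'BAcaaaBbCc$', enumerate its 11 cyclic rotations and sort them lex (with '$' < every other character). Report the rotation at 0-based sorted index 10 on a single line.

Answer: caaaBbCc$BA

Derivation:
All 11 rotations (rotation i = S[i:]+S[:i]):
  rot[0] = BAcaaaBbCc$
  rot[1] = AcaaaBbCc$B
  rot[2] = caaaBbCc$BA
  rot[3] = aaaBbCc$BAc
  rot[4] = aaBbCc$BAca
  rot[5] = aBbCc$BAcaa
  rot[6] = BbCc$BAcaaa
  rot[7] = bCc$BAcaaaB
  rot[8] = Cc$BAcaaaBb
  rot[9] = c$BAcaaaBbC
  rot[10] = $BAcaaaBbCc
Sorted (with $ < everything):
  sorted[0] = $BAcaaaBbCc
  sorted[1] = AcaaaBbCc$B
  sorted[2] = BAcaaaBbCc$
  sorted[3] = BbCc$BAcaaa
  sorted[4] = Cc$BAcaaaBb
  sorted[5] = aBbCc$BAcaa
  sorted[6] = aaBbCc$BAca
  sorted[7] = aaaBbCc$BAc
  sorted[8] = bCc$BAcaaaB
  sorted[9] = c$BAcaaaBbC
  sorted[10] = caaaBbCc$BA
sorted[10] = caaaBbCc$BA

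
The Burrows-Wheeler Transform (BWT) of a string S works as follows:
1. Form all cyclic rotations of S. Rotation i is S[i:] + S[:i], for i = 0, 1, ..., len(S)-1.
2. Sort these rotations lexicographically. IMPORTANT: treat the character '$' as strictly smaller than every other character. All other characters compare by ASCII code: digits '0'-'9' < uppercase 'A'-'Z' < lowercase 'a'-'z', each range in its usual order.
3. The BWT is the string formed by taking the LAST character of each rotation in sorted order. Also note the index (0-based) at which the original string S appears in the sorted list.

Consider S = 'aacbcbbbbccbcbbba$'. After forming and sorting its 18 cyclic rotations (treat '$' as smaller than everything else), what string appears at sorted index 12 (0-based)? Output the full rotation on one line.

Answer: bccbcbbba$aacbcbbb

Derivation:
All 18 rotations (rotation i = S[i:]+S[:i]):
  rot[0] = aacbcbbbbccbcbbba$
  rot[1] = acbcbbbbccbcbbba$a
  rot[2] = cbcbbbbccbcbbba$aa
  rot[3] = bcbbbbccbcbbba$aac
  rot[4] = cbbbbccbcbbba$aacb
  rot[5] = bbbbccbcbbba$aacbc
  rot[6] = bbbccbcbbba$aacbcb
  rot[7] = bbccbcbbba$aacbcbb
  rot[8] = bccbcbbba$aacbcbbb
  rot[9] = ccbcbbba$aacbcbbbb
  rot[10] = cbcbbba$aacbcbbbbc
  rot[11] = bcbbba$aacbcbbbbcc
  rot[12] = cbbba$aacbcbbbbccb
  rot[13] = bbba$aacbcbbbbccbc
  rot[14] = bba$aacbcbbbbccbcb
  rot[15] = ba$aacbcbbbbccbcbb
  rot[16] = a$aacbcbbbbccbcbbb
  rot[17] = $aacbcbbbbccbcbbba
Sorted (with $ < everything):
  sorted[0] = $aacbcbbbbccbcbbba
  sorted[1] = a$aacbcbbbbccbcbbb
  sorted[2] = aacbcbbbbccbcbbba$
  sorted[3] = acbcbbbbccbcbbba$a
  sorted[4] = ba$aacbcbbbbccbcbb
  sorted[5] = bba$aacbcbbbbccbcb
  sorted[6] = bbba$aacbcbbbbccbc
  sorted[7] = bbbbccbcbbba$aacbc
  sorted[8] = bbbccbcbbba$aacbcb
  sorted[9] = bbccbcbbba$aacbcbb
  sorted[10] = bcbbba$aacbcbbbbcc
  sorted[11] = bcbbbbccbcbbba$aac
  sorted[12] = bccbcbbba$aacbcbbb
  sorted[13] = cbbba$aacbcbbbbccb
  sorted[14] = cbbbbccbcbbba$aacb
  sorted[15] = cbcbbba$aacbcbbbbc
  sorted[16] = cbcbbbbccbcbbba$aa
  sorted[17] = ccbcbbba$aacbcbbbb
sorted[12] = bccbcbbba$aacbcbbb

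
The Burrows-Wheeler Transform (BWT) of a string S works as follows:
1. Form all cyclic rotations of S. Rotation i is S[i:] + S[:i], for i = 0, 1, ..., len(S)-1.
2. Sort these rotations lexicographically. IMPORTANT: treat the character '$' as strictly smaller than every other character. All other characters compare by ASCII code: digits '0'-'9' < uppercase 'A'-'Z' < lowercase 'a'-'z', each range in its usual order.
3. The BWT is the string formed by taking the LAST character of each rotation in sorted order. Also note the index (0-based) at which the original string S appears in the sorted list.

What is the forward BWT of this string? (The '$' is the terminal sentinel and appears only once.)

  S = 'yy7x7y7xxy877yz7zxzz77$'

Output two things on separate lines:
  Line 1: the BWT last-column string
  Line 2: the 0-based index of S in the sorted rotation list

All 23 rotations (rotation i = S[i:]+S[:i]):
  rot[0] = yy7x7y7xxy877yz7zxzz77$
  rot[1] = y7x7y7xxy877yz7zxzz77$y
  rot[2] = 7x7y7xxy877yz7zxzz77$yy
  rot[3] = x7y7xxy877yz7zxzz77$yy7
  rot[4] = 7y7xxy877yz7zxzz77$yy7x
  rot[5] = y7xxy877yz7zxzz77$yy7x7
  rot[6] = 7xxy877yz7zxzz77$yy7x7y
  rot[7] = xxy877yz7zxzz77$yy7x7y7
  rot[8] = xy877yz7zxzz77$yy7x7y7x
  rot[9] = y877yz7zxzz77$yy7x7y7xx
  rot[10] = 877yz7zxzz77$yy7x7y7xxy
  rot[11] = 77yz7zxzz77$yy7x7y7xxy8
  rot[12] = 7yz7zxzz77$yy7x7y7xxy87
  rot[13] = yz7zxzz77$yy7x7y7xxy877
  rot[14] = z7zxzz77$yy7x7y7xxy877y
  rot[15] = 7zxzz77$yy7x7y7xxy877yz
  rot[16] = zxzz77$yy7x7y7xxy877yz7
  rot[17] = xzz77$yy7x7y7xxy877yz7z
  rot[18] = zz77$yy7x7y7xxy877yz7zx
  rot[19] = z77$yy7x7y7xxy877yz7zxz
  rot[20] = 77$yy7x7y7xxy877yz7zxzz
  rot[21] = 7$yy7x7y7xxy877yz7zxzz7
  rot[22] = $yy7x7y7xxy877yz7zxzz77
Sorted (with $ < everything):
  sorted[0] = $yy7x7y7xxy877yz7zxzz77  (last char: '7')
  sorted[1] = 7$yy7x7y7xxy877yz7zxzz7  (last char: '7')
  sorted[2] = 77$yy7x7y7xxy877yz7zxzz  (last char: 'z')
  sorted[3] = 77yz7zxzz77$yy7x7y7xxy8  (last char: '8')
  sorted[4] = 7x7y7xxy877yz7zxzz77$yy  (last char: 'y')
  sorted[5] = 7xxy877yz7zxzz77$yy7x7y  (last char: 'y')
  sorted[6] = 7y7xxy877yz7zxzz77$yy7x  (last char: 'x')
  sorted[7] = 7yz7zxzz77$yy7x7y7xxy87  (last char: '7')
  sorted[8] = 7zxzz77$yy7x7y7xxy877yz  (last char: 'z')
  sorted[9] = 877yz7zxzz77$yy7x7y7xxy  (last char: 'y')
  sorted[10] = x7y7xxy877yz7zxzz77$yy7  (last char: '7')
  sorted[11] = xxy877yz7zxzz77$yy7x7y7  (last char: '7')
  sorted[12] = xy877yz7zxzz77$yy7x7y7x  (last char: 'x')
  sorted[13] = xzz77$yy7x7y7xxy877yz7z  (last char: 'z')
  sorted[14] = y7x7y7xxy877yz7zxzz77$y  (last char: 'y')
  sorted[15] = y7xxy877yz7zxzz77$yy7x7  (last char: '7')
  sorted[16] = y877yz7zxzz77$yy7x7y7xx  (last char: 'x')
  sorted[17] = yy7x7y7xxy877yz7zxzz77$  (last char: '$')
  sorted[18] = yz7zxzz77$yy7x7y7xxy877  (last char: '7')
  sorted[19] = z77$yy7x7y7xxy877yz7zxz  (last char: 'z')
  sorted[20] = z7zxzz77$yy7x7y7xxy877y  (last char: 'y')
  sorted[21] = zxzz77$yy7x7y7xxy877yz7  (last char: '7')
  sorted[22] = zz77$yy7x7y7xxy877yz7zx  (last char: 'x')
Last column: 77z8yyx7zy77xzy7x$7zy7x
Original string S is at sorted index 17

Answer: 77z8yyx7zy77xzy7x$7zy7x
17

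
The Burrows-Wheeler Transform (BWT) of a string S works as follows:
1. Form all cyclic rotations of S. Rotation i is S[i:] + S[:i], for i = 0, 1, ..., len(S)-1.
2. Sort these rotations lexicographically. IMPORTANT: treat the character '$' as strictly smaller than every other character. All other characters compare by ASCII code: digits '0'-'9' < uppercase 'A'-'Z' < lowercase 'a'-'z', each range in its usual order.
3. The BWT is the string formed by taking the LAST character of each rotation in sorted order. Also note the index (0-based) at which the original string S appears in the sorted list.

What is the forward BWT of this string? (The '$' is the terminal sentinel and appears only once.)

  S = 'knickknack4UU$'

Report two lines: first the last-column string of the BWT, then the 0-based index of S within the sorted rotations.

All 14 rotations (rotation i = S[i:]+S[:i]):
  rot[0] = knickknack4UU$
  rot[1] = nickknack4UU$k
  rot[2] = ickknack4UU$kn
  rot[3] = ckknack4UU$kni
  rot[4] = kknack4UU$knic
  rot[5] = knack4UU$knick
  rot[6] = nack4UU$knickk
  rot[7] = ack4UU$knickkn
  rot[8] = ck4UU$knickkna
  rot[9] = k4UU$knickknac
  rot[10] = 4UU$knickknack
  rot[11] = UU$knickknack4
  rot[12] = U$knickknack4U
  rot[13] = $knickknack4UU
Sorted (with $ < everything):
  sorted[0] = $knickknack4UU  (last char: 'U')
  sorted[1] = 4UU$knickknack  (last char: 'k')
  sorted[2] = U$knickknack4U  (last char: 'U')
  sorted[3] = UU$knickknack4  (last char: '4')
  sorted[4] = ack4UU$knickkn  (last char: 'n')
  sorted[5] = ck4UU$knickkna  (last char: 'a')
  sorted[6] = ckknack4UU$kni  (last char: 'i')
  sorted[7] = ickknack4UU$kn  (last char: 'n')
  sorted[8] = k4UU$knickknac  (last char: 'c')
  sorted[9] = kknack4UU$knic  (last char: 'c')
  sorted[10] = knack4UU$knick  (last char: 'k')
  sorted[11] = knickknack4UU$  (last char: '$')
  sorted[12] = nack4UU$knickk  (last char: 'k')
  sorted[13] = nickknack4UU$k  (last char: 'k')
Last column: UkU4naincck$kk
Original string S is at sorted index 11

Answer: UkU4naincck$kk
11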